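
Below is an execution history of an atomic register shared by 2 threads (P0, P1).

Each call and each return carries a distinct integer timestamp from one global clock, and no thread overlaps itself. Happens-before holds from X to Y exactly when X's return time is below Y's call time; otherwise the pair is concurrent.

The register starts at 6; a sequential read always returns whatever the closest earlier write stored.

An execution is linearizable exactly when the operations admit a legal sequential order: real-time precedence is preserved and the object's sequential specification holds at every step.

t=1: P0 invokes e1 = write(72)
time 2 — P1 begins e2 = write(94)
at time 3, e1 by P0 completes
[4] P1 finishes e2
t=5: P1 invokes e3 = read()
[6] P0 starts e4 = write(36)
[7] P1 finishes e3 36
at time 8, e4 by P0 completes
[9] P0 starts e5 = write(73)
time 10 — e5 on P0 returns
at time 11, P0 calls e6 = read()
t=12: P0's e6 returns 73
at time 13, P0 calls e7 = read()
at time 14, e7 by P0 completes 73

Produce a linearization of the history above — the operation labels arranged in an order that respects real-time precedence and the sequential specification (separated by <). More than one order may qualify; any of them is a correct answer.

e1 < e2 < e4 < e3 < e5 < e6 < e7

step 1: e1 write(72) — value 72
step 2: e2 write(94) — value 94
step 3: e4 write(36) — value 36
step 4: e3 read() → 36 — value 36
step 5: e5 write(73) — value 73
step 6: e6 read() → 73 — value 73
step 7: e7 read() → 73 — value 73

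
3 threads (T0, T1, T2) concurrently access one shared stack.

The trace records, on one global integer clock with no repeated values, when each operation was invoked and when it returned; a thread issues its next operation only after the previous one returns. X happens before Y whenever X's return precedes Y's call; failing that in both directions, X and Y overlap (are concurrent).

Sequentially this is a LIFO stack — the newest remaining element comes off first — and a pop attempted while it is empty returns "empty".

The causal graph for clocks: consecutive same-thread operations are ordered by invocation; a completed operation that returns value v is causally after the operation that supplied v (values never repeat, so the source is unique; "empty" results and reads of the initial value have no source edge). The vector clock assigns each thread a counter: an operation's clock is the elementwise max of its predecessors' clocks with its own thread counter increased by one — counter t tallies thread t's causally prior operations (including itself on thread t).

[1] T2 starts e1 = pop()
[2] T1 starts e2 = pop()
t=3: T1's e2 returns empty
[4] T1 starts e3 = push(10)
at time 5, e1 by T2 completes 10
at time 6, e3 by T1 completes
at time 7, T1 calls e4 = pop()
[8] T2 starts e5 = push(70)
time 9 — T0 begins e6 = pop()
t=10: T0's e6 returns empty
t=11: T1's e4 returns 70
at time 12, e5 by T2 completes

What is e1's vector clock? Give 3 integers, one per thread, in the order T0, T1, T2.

(0, 2, 1)

e2 (invocation 2): nothing precedes it; T1's component alone gives (0, 1, 0)
e6 (invocation 9): nothing precedes it; T0's component alone gives (1, 0, 0)
merge at e3 (invoked 4): VC(e2)=(0, 1, 0), own-thread bump on T1 → (0, 2, 0)
merge at e1 (invoked 1): VC(e3)=(0, 2, 0), own-thread bump on T2 → (0, 2, 1)
merge at e5 (invoked 8): VC(e1)=(0, 2, 1), own-thread bump on T2 → (0, 2, 2)
merge at e4 (invoked 7): VC(e3)=(0, 2, 0), VC(e5)=(0, 2, 2), own-thread bump on T1 → (0, 3, 2)
target: VC(e1) = (0, 2, 1)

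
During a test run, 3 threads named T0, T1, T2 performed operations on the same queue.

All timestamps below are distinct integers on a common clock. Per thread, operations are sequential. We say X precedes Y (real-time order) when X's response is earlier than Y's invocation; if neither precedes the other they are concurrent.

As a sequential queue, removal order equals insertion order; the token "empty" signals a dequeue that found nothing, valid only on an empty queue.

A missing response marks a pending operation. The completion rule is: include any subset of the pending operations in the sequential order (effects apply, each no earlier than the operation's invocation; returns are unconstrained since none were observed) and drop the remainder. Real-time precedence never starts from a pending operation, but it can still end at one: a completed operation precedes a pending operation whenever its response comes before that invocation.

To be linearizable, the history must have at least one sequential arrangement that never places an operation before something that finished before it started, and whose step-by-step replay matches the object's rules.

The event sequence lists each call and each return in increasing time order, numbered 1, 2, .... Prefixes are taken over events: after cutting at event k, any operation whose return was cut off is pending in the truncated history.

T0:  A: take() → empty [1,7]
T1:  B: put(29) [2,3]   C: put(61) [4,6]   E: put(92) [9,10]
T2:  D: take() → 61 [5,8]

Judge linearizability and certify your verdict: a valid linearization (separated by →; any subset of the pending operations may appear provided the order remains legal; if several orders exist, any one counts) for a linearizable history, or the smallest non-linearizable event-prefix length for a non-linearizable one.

already the first 8 events (up to D's response at time 8) admit no linearization; the first 7 still do
8 orders of the 4 completed queue ops respect real time; none is legal
sample order A, B, C, D stalls at step 4 — D take() → 61 has no legal effect
sample order A, B, D, C stalls at step 3 — D take() → 61 has no legal effect

not linearizable — minimal violating prefix: 8 events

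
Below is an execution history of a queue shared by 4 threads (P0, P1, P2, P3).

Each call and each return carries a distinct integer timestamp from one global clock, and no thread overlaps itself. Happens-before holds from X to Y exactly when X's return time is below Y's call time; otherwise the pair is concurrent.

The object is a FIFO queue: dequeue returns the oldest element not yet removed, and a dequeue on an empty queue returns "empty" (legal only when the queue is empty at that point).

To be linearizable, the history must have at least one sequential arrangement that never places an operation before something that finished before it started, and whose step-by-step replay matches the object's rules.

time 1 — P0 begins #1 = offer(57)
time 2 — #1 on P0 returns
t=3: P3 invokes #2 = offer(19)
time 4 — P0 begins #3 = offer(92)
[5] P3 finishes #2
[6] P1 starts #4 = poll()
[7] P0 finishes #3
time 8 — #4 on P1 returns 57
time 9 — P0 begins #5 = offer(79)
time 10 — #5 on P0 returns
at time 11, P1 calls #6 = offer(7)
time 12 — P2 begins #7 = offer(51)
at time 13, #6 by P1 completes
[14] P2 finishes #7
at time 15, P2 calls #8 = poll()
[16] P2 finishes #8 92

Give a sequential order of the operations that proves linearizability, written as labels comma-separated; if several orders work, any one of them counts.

#1, #3, #2, #4, #5, #6, #7, #8

step 1: #1 offer(57) — queue <57>
step 2: #3 offer(92) — queue <57,92>
step 3: #2 offer(19) — queue <57,92,19>
step 4: #4 poll() → 57 — queue <92,19>
step 5: #5 offer(79) — queue <92,19,79>
step 6: #6 offer(7) — queue <92,19,79,7>
step 7: #7 offer(51) — queue <92,19,79,7,51>
step 8: #8 poll() → 92 — queue <19,79,7,51>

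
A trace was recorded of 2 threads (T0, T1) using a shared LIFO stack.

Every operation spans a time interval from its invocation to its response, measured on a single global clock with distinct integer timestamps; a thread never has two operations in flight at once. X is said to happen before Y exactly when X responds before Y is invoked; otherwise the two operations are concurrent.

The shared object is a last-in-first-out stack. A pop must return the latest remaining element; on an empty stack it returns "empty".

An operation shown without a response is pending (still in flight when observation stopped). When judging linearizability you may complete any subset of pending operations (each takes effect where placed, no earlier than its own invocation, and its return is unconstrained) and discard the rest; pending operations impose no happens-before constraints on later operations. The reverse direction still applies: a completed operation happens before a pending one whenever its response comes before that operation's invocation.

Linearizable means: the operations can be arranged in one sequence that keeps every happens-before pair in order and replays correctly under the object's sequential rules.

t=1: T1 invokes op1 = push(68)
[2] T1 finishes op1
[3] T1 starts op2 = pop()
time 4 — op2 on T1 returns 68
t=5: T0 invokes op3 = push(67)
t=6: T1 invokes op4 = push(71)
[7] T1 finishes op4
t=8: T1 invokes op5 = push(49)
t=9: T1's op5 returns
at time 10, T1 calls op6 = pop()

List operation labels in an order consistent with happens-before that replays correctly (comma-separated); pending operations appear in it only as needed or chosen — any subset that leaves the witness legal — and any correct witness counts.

op1, op2, op3, op4, op5

after step 1 (op1 push(68)): stack <68>
after step 2 (op2 pop() → 68): stack <>
after step 3 (op3 push(67) (pending, included)): stack <67>
after step 4 (op4 push(71)): stack <67,71>
after step 5 (op5 push(49)): stack <67,71,49>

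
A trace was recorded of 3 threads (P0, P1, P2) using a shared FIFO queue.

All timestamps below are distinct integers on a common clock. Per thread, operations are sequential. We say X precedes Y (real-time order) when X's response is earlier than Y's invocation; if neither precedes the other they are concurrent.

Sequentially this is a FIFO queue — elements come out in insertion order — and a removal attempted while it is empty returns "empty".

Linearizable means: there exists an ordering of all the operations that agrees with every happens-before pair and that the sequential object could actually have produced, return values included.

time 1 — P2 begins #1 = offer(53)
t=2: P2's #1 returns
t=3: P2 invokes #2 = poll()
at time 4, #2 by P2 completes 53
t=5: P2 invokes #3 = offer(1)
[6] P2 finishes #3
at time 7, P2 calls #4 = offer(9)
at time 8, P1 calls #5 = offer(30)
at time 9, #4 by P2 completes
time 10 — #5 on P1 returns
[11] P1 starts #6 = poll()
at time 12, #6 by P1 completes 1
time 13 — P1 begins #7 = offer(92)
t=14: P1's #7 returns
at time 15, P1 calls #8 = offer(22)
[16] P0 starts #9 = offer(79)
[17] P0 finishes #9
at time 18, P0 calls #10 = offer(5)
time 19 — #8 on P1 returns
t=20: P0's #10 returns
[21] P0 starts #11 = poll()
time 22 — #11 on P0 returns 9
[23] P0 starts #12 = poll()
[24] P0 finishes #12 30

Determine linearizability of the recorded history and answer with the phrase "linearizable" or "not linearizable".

linearizable

one valid linearization: #1, #2, #3, #4, #5, #6, #7, #8, #9, #10, #11, #12
after step 1 (#1 offer(53)): queue <53>
after step 2 (#2 poll() → 53): queue <>
after step 3 (#3 offer(1)): queue <1>
after step 4 (#4 offer(9)): queue <1,9>
after step 5 (#5 offer(30)): queue <1,9,30>
after step 6 (#6 poll() → 1): queue <9,30>
after step 7 (#7 offer(92)): queue <9,30,92>
after step 8 (#8 offer(22)): queue <9,30,92,22>
after step 9 (#9 offer(79)): queue <9,30,92,22,79>
after step 10 (#10 offer(5)): queue <9,30,92,22,79,5>
after step 11 (#11 poll() → 9): queue <30,92,22,79,5>
after step 12 (#12 poll() → 30): queue <92,22,79,5>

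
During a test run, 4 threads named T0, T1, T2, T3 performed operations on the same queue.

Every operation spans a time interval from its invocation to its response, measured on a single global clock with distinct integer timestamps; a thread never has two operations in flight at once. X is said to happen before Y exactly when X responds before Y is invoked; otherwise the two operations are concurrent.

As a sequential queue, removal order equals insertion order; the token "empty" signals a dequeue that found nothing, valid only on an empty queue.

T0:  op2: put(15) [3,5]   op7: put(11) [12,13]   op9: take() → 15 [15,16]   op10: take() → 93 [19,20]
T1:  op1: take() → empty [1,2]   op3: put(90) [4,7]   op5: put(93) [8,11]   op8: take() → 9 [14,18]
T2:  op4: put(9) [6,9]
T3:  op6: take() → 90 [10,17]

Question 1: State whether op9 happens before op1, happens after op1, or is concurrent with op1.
after

op9 spans [15,16], op1 spans [1,2]
resp(op1)=2 < inv(op9)=15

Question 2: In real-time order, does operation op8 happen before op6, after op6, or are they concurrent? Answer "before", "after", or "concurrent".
concurrent

op8 spans [14,18], op6 spans [10,17]
the intervals overlap in both directions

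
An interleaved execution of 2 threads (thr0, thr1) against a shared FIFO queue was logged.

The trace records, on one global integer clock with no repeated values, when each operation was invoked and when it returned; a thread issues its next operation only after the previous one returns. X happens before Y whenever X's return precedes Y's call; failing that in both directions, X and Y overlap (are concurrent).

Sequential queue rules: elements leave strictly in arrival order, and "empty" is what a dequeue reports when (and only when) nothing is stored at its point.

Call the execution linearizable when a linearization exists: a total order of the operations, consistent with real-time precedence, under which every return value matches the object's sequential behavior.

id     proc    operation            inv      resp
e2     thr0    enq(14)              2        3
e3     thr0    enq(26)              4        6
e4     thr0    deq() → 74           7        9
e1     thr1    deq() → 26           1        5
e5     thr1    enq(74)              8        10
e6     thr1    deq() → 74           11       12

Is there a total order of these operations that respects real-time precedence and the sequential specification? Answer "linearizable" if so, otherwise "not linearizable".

events 1..4 are fine; event 5 — the response of e1 at time 5 — makes the prefix non-linearizable
checked exhaustively: 2 real-time-consistent orders of 2 completed operations, zero legal FIFO queue replays
include/drop combinations of the 1 pending operation (e3) were all tried; none helps
one such order, e1, e2 (pending dropped), breaks at step 1 where e1 deq() → 26 is illegal
one such order, e2, e1 (pending dropped), breaks at step 2 where e1 deq() → 26 is illegal

not linearizable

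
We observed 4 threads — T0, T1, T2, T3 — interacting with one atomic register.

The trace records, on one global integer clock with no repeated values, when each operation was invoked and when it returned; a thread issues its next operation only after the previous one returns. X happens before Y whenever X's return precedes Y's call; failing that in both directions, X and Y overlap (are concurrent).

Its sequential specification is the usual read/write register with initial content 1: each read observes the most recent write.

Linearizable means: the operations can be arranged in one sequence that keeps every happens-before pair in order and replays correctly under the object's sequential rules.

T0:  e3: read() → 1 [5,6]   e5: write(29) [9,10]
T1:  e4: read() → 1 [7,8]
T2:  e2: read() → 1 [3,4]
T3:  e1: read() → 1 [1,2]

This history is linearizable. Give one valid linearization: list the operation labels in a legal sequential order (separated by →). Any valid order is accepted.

e1 → e2 → e3 → e4 → e5

after step 1 (e1 read() → 1): value 1
after step 2 (e2 read() → 1): value 1
after step 3 (e3 read() → 1): value 1
after step 4 (e4 read() → 1): value 1
after step 5 (e5 write(29)): value 29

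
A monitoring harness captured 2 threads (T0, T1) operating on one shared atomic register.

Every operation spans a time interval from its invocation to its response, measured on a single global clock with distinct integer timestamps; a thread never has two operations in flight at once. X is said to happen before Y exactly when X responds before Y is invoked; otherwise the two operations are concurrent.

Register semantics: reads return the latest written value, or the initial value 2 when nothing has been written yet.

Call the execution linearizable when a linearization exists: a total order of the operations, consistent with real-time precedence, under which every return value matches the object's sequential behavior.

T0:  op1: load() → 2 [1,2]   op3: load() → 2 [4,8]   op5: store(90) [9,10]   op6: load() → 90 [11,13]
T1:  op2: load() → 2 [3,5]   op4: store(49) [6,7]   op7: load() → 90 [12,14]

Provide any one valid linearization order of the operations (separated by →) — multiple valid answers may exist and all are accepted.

op1 → op2 → op3 → op4 → op5 → op6 → op7

after step 1 (op1 load() → 2): value 2
after step 2 (op2 load() → 2): value 2
after step 3 (op3 load() → 2): value 2
after step 4 (op4 store(49)): value 49
after step 5 (op5 store(90)): value 90
after step 6 (op6 load() → 90): value 90
after step 7 (op7 load() → 90): value 90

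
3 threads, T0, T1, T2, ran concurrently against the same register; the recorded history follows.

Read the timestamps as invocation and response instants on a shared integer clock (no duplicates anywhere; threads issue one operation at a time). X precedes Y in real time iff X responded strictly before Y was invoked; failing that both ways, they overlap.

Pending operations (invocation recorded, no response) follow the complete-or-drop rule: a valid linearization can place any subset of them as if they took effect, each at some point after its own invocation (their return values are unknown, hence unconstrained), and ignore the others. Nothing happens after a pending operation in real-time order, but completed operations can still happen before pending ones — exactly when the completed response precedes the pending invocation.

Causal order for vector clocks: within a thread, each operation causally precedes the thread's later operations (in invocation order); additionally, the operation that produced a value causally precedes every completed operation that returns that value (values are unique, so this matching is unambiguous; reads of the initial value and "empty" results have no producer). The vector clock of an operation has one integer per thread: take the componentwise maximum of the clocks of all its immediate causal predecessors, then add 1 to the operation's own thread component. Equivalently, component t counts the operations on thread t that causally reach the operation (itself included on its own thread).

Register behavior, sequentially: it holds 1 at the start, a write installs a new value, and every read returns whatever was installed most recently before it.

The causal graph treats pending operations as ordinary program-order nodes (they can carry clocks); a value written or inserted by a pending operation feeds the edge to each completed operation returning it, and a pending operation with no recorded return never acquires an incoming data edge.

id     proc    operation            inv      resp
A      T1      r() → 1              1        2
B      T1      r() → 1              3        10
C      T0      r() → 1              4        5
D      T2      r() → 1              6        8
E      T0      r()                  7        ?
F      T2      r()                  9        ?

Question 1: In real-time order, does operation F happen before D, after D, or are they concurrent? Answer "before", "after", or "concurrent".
Answer: after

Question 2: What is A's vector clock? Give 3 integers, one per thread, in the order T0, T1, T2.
Answer: (0, 1, 0)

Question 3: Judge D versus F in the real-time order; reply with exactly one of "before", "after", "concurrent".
Answer: before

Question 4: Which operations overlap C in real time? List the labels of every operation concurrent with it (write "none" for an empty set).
Answer: B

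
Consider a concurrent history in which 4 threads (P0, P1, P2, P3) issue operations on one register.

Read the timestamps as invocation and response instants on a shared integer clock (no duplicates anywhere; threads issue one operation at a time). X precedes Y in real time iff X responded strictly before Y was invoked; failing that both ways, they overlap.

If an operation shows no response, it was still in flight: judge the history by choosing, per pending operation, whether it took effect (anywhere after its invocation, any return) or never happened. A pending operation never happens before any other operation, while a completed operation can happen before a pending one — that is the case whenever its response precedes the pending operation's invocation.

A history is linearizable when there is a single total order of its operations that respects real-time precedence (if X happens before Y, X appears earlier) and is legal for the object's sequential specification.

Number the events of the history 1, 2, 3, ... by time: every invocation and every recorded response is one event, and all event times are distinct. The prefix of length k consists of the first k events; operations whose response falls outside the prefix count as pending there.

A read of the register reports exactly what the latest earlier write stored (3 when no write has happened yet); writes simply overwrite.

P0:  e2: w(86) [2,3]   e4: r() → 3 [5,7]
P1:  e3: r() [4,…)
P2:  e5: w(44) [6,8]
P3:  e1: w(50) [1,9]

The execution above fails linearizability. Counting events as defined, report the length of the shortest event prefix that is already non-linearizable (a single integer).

7

a valid linearization of events 1..6 exists, for instance e1, e2:
after step 1 (e1 w(50) (pending, included)): value 50
after step 2 (e2 w(86)): value 86
include event 7 — e4 responding at 7 — and every candidate order breaks
every completion of the 3 pending operations (e1, e3, e5) was checked; none linearizes
e.g. e2, e4 (pending dropped): illegal at step 2, since e4 r() → 3 cannot apply there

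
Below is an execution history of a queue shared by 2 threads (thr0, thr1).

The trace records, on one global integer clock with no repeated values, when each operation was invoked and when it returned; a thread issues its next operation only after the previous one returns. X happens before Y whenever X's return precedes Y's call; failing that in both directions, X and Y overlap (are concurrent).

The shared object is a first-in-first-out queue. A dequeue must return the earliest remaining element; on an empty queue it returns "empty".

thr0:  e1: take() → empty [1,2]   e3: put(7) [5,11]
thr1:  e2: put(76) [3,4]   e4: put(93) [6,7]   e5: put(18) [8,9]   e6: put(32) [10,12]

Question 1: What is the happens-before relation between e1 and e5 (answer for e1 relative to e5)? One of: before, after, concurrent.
e1 spans [1,2], e5 spans [8,9]
resp(e1)=2 < inv(e5)=8

before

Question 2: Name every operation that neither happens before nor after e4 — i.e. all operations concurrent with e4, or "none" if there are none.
e4 runs from 6 to 7; window-overlapping ops are concurrent
e1 [1,2]: before
e2 [3,4]: before
e3 [5,11]: concurrent
e5 [8,9]: after
e6 [10,12]: after

e3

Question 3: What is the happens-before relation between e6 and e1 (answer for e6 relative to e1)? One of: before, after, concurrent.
e6 spans [10,12], e1 spans [1,2]
resp(e1)=2 < inv(e6)=10

after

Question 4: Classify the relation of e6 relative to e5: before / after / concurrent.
e6 spans [10,12], e5 spans [8,9]
resp(e5)=9 < inv(e6)=10

after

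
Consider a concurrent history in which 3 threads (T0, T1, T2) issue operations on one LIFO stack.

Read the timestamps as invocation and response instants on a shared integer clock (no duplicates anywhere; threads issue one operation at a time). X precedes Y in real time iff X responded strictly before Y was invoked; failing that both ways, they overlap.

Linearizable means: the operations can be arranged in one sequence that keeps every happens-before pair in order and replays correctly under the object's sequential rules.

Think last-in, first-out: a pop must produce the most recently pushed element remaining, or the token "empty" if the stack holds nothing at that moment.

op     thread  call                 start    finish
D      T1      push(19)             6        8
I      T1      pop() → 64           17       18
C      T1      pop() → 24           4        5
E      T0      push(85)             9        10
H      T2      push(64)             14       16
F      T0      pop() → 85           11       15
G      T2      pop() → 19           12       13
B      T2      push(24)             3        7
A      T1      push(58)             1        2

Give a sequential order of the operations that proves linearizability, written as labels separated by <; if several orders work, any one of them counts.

A < B < C < D < E < F < G < H < I

1. A push(58), leaving stack <58>
2. B push(24), leaving stack <58,24>
3. C pop() → 24, leaving stack <58>
4. D push(19), leaving stack <58,19>
5. E push(85), leaving stack <58,19,85>
6. F pop() → 85, leaving stack <58,19>
7. G pop() → 19, leaving stack <58>
8. H push(64), leaving stack <58,64>
9. I pop() → 64, leaving stack <58>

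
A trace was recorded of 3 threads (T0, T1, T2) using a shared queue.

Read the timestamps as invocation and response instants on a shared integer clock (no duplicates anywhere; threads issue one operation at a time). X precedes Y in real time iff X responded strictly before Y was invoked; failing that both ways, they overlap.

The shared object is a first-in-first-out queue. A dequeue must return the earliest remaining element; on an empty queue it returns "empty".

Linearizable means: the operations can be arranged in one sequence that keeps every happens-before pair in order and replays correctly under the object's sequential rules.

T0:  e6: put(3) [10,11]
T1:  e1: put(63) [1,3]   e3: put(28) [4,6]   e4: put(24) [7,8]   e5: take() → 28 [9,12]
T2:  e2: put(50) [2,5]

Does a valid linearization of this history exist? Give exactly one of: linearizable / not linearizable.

not linearizable

prefix check: 1..11 passes, 1..12 fails once e5's time-12 response joins
the 6 completed operations admit 6 real-time orders; each fails the queue replay
e.g. e1, e2, e3, e4, e5, e6: illegal at step 5, since e5 take() → 28 cannot apply there
e.g. e1, e2, e3, e4, e6, e5: illegal at step 6, since e5 take() → 28 cannot apply there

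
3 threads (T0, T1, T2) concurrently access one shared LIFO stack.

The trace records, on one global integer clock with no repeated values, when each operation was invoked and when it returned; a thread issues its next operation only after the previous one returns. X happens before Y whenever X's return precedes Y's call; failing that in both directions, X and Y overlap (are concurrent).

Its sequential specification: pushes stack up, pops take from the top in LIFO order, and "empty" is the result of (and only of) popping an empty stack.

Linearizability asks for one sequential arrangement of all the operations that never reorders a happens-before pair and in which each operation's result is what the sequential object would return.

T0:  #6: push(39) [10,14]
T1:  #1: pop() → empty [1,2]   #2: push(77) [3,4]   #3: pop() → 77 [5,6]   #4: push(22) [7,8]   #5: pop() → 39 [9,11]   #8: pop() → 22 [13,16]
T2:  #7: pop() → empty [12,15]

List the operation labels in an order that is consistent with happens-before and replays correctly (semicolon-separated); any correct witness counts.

step 1: #1 pop() → empty — stack <>
step 2: #2 push(77) — stack <77>
step 3: #3 pop() → 77 — stack <>
step 4: #4 push(22) — stack <22>
step 5: #6 push(39) — stack <22,39>
step 6: #5 pop() → 39 — stack <22>
step 7: #8 pop() → 22 — stack <>
step 8: #7 pop() → empty — stack <>

#1; #2; #3; #4; #6; #5; #8; #7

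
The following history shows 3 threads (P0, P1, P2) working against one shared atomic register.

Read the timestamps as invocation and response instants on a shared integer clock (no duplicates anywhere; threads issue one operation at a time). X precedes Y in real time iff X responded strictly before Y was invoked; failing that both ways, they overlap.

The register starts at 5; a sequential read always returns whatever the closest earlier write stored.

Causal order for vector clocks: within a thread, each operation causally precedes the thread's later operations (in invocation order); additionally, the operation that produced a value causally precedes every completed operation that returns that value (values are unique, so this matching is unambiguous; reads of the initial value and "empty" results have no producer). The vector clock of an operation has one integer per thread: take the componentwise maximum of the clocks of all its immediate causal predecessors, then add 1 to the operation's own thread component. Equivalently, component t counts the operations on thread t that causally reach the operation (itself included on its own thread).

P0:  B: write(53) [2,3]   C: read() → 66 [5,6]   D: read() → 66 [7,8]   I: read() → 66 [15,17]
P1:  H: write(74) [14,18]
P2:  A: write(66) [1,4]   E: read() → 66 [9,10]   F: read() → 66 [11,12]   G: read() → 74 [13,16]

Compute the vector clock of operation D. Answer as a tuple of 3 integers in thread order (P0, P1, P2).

(3, 0, 1)

A, invoked 1, has no incoming edges; only P2's bump applies → (0, 0, 1)
H, invoked 14, has no incoming edges; only P1's bump applies → (0, 1, 0)
B, invoked 2, has no incoming edges; only P0's bump applies → (1, 0, 0)
merge at E (invoked 9): VC(A)=(0, 0, 1), own-thread bump on P2 → (0, 0, 2)
merge at F (invoked 11): VC(A)=(0, 0, 1), VC(E)=(0, 0, 2), own-thread bump on P2 → (0, 0, 3)
merge at C (invoked 5): VC(A)=(0, 0, 1), VC(B)=(1, 0, 0), own-thread bump on P0 → (2, 0, 1)
merge at D (invoked 7): VC(A)=(0, 0, 1), VC(C)=(2, 0, 1), own-thread bump on P0 → (3, 0, 1)
merge at G (invoked 13): VC(F)=(0, 0, 3), VC(H)=(0, 1, 0), own-thread bump on P2 → (0, 1, 4)
merge at I (invoked 15): VC(A)=(0, 0, 1), VC(D)=(3, 0, 1), own-thread bump on P0 → (4, 0, 1)
target: VC(D) = (3, 0, 1)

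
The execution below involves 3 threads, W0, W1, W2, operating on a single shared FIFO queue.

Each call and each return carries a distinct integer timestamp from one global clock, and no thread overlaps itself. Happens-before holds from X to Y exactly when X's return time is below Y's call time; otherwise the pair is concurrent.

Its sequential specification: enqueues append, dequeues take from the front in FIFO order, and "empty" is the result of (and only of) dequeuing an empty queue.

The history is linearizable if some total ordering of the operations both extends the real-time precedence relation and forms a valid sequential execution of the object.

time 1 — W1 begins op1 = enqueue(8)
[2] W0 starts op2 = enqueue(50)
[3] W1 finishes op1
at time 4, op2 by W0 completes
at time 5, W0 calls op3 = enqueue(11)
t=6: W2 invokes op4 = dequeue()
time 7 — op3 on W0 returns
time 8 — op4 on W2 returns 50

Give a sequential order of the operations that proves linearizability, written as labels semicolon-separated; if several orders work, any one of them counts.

op2; op1; op3; op4

after step 1 (op2 enqueue(50)): queue <50>
after step 2 (op1 enqueue(8)): queue <50,8>
after step 3 (op3 enqueue(11)): queue <50,8,11>
after step 4 (op4 dequeue() → 50): queue <8,11>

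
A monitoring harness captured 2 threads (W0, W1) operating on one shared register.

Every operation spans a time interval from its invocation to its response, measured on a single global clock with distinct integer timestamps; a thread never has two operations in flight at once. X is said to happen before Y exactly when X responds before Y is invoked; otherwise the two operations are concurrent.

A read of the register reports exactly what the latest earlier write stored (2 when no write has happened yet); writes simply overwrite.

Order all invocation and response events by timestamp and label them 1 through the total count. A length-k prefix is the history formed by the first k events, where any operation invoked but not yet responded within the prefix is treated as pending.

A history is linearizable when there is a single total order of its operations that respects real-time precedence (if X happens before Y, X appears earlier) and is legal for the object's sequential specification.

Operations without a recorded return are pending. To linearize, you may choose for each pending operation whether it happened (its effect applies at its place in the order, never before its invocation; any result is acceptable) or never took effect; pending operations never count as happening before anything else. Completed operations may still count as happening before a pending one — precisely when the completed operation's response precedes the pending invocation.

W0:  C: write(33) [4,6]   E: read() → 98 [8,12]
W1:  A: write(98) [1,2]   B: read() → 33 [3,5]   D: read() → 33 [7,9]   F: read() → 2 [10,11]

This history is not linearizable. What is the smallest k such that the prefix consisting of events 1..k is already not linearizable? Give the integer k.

one valid order for events 1..10 is A, C, B, D:
after step 1 (A write(98)): value 98
after step 2 (C write(33)): value 33
after step 3 (B read() → 33): value 33
after step 4 (D read() → 33): value 33
at event 11 (F's time-11 response) nothing linearizes any more
including or dropping the 1 pending operation (E) in any combination fails
take A, B, C, D, F (pending dropped): step 2 already fails, because B read() → 33 cannot occur there
take A, C, B, D, F (pending dropped): step 5 already fails, because F read() → 2 cannot occur there

11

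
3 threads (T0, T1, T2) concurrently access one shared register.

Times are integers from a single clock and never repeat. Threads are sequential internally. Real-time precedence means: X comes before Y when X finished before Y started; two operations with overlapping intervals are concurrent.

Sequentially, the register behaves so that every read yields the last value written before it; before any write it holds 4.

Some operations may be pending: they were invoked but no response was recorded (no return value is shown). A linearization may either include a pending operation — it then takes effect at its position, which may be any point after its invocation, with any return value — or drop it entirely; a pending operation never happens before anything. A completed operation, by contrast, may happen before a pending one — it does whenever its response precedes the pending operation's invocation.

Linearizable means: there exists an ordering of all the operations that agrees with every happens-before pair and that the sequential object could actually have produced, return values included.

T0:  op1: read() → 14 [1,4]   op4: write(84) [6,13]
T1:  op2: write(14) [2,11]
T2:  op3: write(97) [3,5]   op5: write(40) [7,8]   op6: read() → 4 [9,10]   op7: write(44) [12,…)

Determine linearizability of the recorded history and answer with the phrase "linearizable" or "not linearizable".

not linearizable

already the first 10 events (up to op6's response at time 10) admit no linearization; the first 9 still do
every one of the 2 real-time-consistent orders over 4 completed register ops fails the sequential spec
including or dropping the 2 pending operations (op2, op4) in any combination fails
e.g. op1, op3, op5, op6 (pending dropped): illegal at step 1, since op1 read() → 14 cannot apply there
e.g. op3, op1, op5, op6 (pending dropped): illegal at step 2, since op1 read() → 14 cannot apply there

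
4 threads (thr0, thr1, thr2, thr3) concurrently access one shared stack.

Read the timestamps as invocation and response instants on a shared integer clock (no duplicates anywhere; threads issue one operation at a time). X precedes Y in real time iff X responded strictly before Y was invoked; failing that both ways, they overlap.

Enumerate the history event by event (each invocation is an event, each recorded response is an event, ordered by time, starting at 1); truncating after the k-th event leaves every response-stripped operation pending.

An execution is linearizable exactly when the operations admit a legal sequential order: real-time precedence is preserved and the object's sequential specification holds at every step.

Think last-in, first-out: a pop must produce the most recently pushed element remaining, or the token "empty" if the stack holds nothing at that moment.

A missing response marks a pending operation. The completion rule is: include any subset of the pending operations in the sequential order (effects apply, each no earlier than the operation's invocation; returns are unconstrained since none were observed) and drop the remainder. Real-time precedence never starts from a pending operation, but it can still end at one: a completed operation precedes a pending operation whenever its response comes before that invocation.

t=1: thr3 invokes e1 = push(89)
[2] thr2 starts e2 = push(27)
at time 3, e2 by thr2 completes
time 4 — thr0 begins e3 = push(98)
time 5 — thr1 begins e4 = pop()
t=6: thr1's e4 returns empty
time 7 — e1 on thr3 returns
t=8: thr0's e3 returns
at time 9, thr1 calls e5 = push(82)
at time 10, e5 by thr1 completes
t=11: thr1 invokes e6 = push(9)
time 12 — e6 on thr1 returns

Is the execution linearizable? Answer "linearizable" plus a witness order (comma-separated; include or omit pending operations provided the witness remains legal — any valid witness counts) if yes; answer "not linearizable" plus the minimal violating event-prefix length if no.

events 1..5 are fine; event 6 — the response of e4 at time 6 — makes the prefix non-linearizable
the sole real-time-consistent order of 2 completed operations fails the stack replay
include/drop combinations of the 2 pending operations (e1, e3) were all tried; none helps
take e2, e4 (pending dropped): step 2 already fails, because e4 pop() → empty cannot occur there

not linearizable — minimal violating prefix: 6 events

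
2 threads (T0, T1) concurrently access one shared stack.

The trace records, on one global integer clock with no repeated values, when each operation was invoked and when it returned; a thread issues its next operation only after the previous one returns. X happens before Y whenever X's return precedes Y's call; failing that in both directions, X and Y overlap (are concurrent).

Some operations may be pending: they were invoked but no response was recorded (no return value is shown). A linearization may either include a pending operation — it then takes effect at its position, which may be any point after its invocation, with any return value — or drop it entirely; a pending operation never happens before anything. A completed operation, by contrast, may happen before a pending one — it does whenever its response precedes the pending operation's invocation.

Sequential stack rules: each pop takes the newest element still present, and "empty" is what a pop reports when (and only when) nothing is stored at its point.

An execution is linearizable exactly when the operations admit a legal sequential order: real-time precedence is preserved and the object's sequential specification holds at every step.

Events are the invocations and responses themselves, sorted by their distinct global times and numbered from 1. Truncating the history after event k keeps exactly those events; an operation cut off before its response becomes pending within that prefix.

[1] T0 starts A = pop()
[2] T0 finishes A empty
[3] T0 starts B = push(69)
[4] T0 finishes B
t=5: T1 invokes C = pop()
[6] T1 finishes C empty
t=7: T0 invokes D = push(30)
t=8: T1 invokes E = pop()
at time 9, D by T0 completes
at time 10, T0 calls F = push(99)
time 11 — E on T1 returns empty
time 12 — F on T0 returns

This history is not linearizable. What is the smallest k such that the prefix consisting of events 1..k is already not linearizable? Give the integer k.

6

events 1..5 are still linearizable — one witness is A, B:
step 1: A pop() → empty — stack <>
step 2: B push(69) — stack <69>
at event 6 (C's time-6 response) nothing linearizes any more
take A, B, C: step 3 already fails, because C pop() → empty cannot occur there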